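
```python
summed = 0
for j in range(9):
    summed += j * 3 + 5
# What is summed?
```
Trace:
  summed=0
  summed=5, j=0
  summed=13, j=1
  summed=24, j=2
  summed=38, j=3
  summed=55, j=4
  summed=75, j=5
  summed=98, j=6
  summed=124, j=7
  summed=153, j=8

Final answer: 153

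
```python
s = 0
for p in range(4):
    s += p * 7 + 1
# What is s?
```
Trace:
  s=0
  s=1, p=0
  s=9, p=1
  s=24, p=2
  s=46, p=3

Final answer: 46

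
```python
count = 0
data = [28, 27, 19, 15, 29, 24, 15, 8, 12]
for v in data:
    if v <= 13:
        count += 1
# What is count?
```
Trace:
  count=0
  count=0, v=28
  count=0, v=27
  count=0, v=19
  count=0, v=15
  count=0, v=29
  count=0, v=24
  count=0, v=15
  count=1, v=8
  count=2, v=12

Final answer: 2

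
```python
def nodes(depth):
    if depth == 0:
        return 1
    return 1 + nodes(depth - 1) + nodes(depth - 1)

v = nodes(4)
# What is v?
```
Call trace (a repeated sub-call is expanded the first time; later identical calls just restate its return value):
nodes(depth=4)
  nodes(depth=3)
    nodes(depth=2)
      nodes(depth=1)
        nodes(depth=0)
        -> return 1
        nodes(depth=0)
        -> return 1
      -> return 3
      nodes(depth=1) -> return 3  (same call as traced above)
    -> return 7
    nodes(depth=2) -> return 7  (same call as traced above)
  -> return 15
  nodes(depth=3) -> return 15  (same call as traced above)
-> return 31

Final answer: 31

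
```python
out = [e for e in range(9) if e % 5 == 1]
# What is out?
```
Trace:
  e=0
  e=1
  e=2
  e=3
  e=4
  e=5
  e=6
  e=7
  e=8
  out=[1, 6]

Final answer: [1, 6]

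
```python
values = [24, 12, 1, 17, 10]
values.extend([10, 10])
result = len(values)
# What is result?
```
Trace:
  values=[24, 12, 1, 17, 10]
  values=[24, 12, 1, 17, 10, 10, 10]
  values=[24, 12, 1, 17, 10, 10, 10], result=7

Final answer: 7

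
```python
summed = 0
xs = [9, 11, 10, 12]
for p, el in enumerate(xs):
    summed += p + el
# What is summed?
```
Trace:
  summed=0
  summed=9, p=0, el=9
  summed=21, p=1, el=11
  summed=33, p=2, el=10
  summed=48, p=3, el=12

Final answer: 48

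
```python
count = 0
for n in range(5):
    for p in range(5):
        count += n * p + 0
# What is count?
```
Trace:
  count=0
  count=0, n=0, p=0
  count=0, n=0, p=1
  count=0, n=0, p=2
  count=0, n=0, p=3
  count=0, n=0, p=4
  count=0, n=1, p=0
  count=1, n=1, p=1
  count=3, n=1, p=2
  count=6, n=1, p=3
  count=10, n=1, p=4
  count=10, n=2, p=0
  count=12, n=2, p=1
  count=16, n=2, p=2
  count=22, n=2, p=3
  count=30, n=2, p=4
  count=30, n=3, p=0
  count=33, n=3, p=1
  count=39, n=3, p=2
  count=48, n=3, p=3
  count=60, n=3, p=4
  count=60, n=4, p=0
  count=64, n=4, p=1
  count=72, n=4, p=2
  count=84, n=4, p=3
  count=100, n=4, p=4

Final answer: 100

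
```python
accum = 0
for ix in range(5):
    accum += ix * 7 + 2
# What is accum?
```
Trace:
  accum=0
  accum=2, ix=0
  accum=11, ix=1
  accum=27, ix=2
  accum=50, ix=3
  accum=80, ix=4

Final answer: 80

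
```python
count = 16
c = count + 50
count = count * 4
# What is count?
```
Trace:
  count=16
  count=16, c=66
  count=64, c=66

Final answer: 64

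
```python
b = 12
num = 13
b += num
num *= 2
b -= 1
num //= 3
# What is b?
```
Trace:
  b=12
  b=12, num=13
  b=25, num=13
  b=25, num=26
  b=24, num=26
  b=24, num=8

Final answer: 24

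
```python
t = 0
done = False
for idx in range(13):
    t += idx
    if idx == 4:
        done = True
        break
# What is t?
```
Trace:
  t=0
  t=0, done=False
  t=0, done=False, idx=0
  t=1, done=False, idx=1
  t=3, done=False, idx=2
  t=6, done=False, idx=3
  t=10, done=True, idx=4

Final answer: 10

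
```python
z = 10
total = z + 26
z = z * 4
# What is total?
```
Trace:
  z=10
  z=10, total=36
  z=40, total=36

Final answer: 36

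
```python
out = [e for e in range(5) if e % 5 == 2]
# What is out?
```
Trace:
  e=0
  e=1
  e=2
  e=3
  e=4
  out=[2]

Final answer: [2]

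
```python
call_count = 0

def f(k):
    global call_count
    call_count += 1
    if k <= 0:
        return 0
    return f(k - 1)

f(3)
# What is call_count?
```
Call trace:
f(k=3)
  f(k=2)
    f(k=1)
      f(k=0)
      -> return 0
    -> return 0
  -> return 0
-> return 0

call_count is incremented once per call. f is entered once for each k = 3, 2, 1, 0 (the k <= 0 call returns without recursing), i.e. 3 + 1 calls.
call_count = 4

Final answer: 4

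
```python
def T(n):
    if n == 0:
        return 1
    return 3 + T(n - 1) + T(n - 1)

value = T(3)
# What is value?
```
Call trace (a repeated sub-call is expanded the first time; later identical calls just restate its return value):
T(n=3)
  T(n=2)
    T(n=1)
      T(n=0)
      -> return 1
      T(n=0)
      -> return 1
    -> return 5
    T(n=1) -> return 5  (same call as traced above)
  -> return 13
  T(n=2) -> return 13  (same call as traced above)
-> return 29

Final answer: 29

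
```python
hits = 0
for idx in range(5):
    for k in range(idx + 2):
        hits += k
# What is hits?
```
Trace:
  hits=0
  hits=0, idx=0, k=0
  hits=1, idx=0, k=1
  hits=1, idx=1, k=0
  hits=2, idx=1, k=1
  hits=4, idx=1, k=2
  hits=4, idx=2, k=0
  hits=5, idx=2, k=1
  hits=7, idx=2, k=2
  hits=10, idx=2, k=3
  hits=10, idx=3, k=0
  hits=11, idx=3, k=1
  hits=13, idx=3, k=2
  hits=16, idx=3, k=3
  hits=20, idx=3, k=4
  hits=20, idx=4, k=0
  hits=21, idx=4, k=1
  hits=23, idx=4, k=2
  hits=26, idx=4, k=3
  hits=30, idx=4, k=4
  hits=35, idx=4, k=5

Final answer: 35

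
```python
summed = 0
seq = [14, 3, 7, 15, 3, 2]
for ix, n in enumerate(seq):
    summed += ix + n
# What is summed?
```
Trace:
  summed=0
  summed=14, ix=0, n=14
  summed=18, ix=1, n=3
  summed=27, ix=2, n=7
  summed=45, ix=3, n=15
  summed=52, ix=4, n=3
  summed=59, ix=5, n=2

Final answer: 59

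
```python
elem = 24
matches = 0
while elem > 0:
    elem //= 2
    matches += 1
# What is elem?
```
Trace:
  elem=24
  elem=24, matches=0
  elem=12, matches=1
  elem=6, matches=2
  elem=3, matches=3
  elem=1, matches=4
  elem=0, matches=5

Final answer: 0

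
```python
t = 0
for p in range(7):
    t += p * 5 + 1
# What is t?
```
Trace:
  t=0
  t=1, p=0
  t=7, p=1
  t=18, p=2
  t=34, p=3
  t=55, p=4
  t=81, p=5
  t=112, p=6

Final answer: 112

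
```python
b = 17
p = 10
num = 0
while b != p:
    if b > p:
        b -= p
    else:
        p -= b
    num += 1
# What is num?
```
Trace:
  b=17
  b=17, p=10
  b=17, p=10, num=0
  b=7, p=10, num=1
  b=7, p=3, num=2
  b=4, p=3, num=3
  b=1, p=3, num=4
  b=1, p=2, num=5
  b=1, p=1, num=6

Final answer: 6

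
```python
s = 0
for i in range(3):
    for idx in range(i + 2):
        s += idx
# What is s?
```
Trace:
  s=0
  s=0, i=0, idx=0
  s=1, i=0, idx=1
  s=1, i=1, idx=0
  s=2, i=1, idx=1
  s=4, i=1, idx=2
  s=4, i=2, idx=0
  s=5, i=2, idx=1
  s=7, i=2, idx=2
  s=10, i=2, idx=3

Final answer: 10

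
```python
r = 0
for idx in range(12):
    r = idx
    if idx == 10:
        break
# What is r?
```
Trace:
  r=0
  r=0, idx=0
  r=1, idx=1
  r=2, idx=2
  r=3, idx=3
  r=4, idx=4
  r=5, idx=5
  r=6, idx=6
  r=7, idx=7
  r=8, idx=8
  r=9, idx=9
  r=10, idx=10

Final answer: 10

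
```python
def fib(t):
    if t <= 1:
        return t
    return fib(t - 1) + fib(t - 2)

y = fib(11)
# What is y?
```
Call trace (a repeated sub-call is expanded the first time; later identical calls just restate its return value):
fib(t=11)
  fib(t=10)
    fib(t=9)
      fib(t=8)
        fib(t=7)
          fib(t=6)
            fib(t=5)
              fib(t=4)
                fib(t=3)
                  fib(t=2)
                    fib(t=1)
                    -> return 1
                    fib(t=0)
                    -> return 0
                  -> return 1
                  fib(t=1)
                  -> return 1
                -> return 2
                fib(t=2) -> return 1  (same call as traced above)
              -> return 3
              fib(t=3) -> return 2  (same call as traced above)
            -> return 5
            fib(t=4) -> return 3  (same call as traced above)
          -> return 8
          fib(t=5) -> return 5  (same call as traced above)
        -> return 13
        fib(t=6) -> return 8  (same call as traced above)
      -> return 21
      fib(t=7) -> return 13  (same call as traced above)
    -> return 34
    fib(t=8) -> return 21  (same call as traced above)
  -> return 55
  fib(t=9) -> return 34  (same call as traced above)
-> return 89

Final answer: 89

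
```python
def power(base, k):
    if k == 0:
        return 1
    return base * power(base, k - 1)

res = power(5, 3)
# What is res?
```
Call trace:
power(base=5, k=3)
  power(base=5, k=2)
    power(base=5, k=1)
      power(base=5, k=0)
      -> return 1
    -> return 5
  -> return 25
-> return 125

Final answer: 125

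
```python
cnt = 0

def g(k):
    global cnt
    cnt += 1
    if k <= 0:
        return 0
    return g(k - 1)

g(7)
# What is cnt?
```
Call trace:
g(k=7)
  g(k=6)
    g(k=5)
      g(k=4)
        g(k=3)
          g(k=2)
            g(k=1)
              g(k=0)
              -> return 0
            -> return 0
          -> return 0
        -> return 0
      -> return 0
    -> return 0
  -> return 0
-> return 0

cnt is incremented once per call. g is entered once for each k = 7, 6, 5, 4, 3, 2, 1, 0 (the k <= 0 call returns without recursing), i.e. 7 + 1 calls.
cnt = 8

Final answer: 8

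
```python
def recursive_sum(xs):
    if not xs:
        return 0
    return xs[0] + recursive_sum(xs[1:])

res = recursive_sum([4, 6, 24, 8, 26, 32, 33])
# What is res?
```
Call trace:
recursive_sum(xs=[4, 6, 24, 8, 26, 32, 33])
  recursive_sum(xs=[6, 24, 8, 26, 32, 33])
    recursive_sum(xs=[24, 8, 26, 32, 33])
      recursive_sum(xs=[8, 26, 32, 33])
        recursive_sum(xs=[26, 32, 33])
          recursive_sum(xs=[32, 33])
            recursive_sum(xs=[33])
              recursive_sum(xs=[])
              -> return 0
            -> return 33
          -> return 65
        -> return 91
      -> return 99
    -> return 123
  -> return 129
-> return 133

Final answer: 133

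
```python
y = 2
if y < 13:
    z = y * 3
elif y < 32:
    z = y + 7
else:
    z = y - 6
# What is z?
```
Trace:
  y=2
  y=2, z=6

Final answer: 6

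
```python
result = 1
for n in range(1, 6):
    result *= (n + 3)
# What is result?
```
Trace:
  result=1
  result=4, n=1
  result=20, n=2
  result=120, n=3
  result=840, n=4
  result=6720, n=5

Final answer: 6720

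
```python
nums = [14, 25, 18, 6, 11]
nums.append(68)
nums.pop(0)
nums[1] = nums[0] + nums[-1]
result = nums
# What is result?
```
Trace:
  nums=[14, 25, 18, 6, 11]
  nums=[14, 25, 18, 6, 11, 68]
  nums=[25, 18, 6, 11, 68]
  nums=[25, 93, 6, 11, 68]
  nums=[25, 93, 6, 11, 68], result=[25, 93, 6, 11, 68]

Final answer: [25, 93, 6, 11, 68]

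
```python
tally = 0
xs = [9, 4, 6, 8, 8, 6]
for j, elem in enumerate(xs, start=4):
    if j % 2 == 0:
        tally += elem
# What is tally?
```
Trace:
  tally=0
  tally=9, j=4, elem=9
  tally=9, j=5, elem=4
  tally=15, j=6, elem=6
  tally=15, j=7, elem=8
  tally=23, j=8, elem=8
  tally=23, j=9, elem=6

Final answer: 23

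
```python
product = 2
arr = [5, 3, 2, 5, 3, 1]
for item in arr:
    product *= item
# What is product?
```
Trace:
  product=2
  product=10, item=5
  product=30, item=3
  product=60, item=2
  product=300, item=5
  product=900, item=3
  product=900, item=1

Final answer: 900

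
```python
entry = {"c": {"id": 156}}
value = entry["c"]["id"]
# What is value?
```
Trace:
  entry={'c': {'id': 156}}
  entry={'c': {'id': 156}}, value=156

Final answer: 156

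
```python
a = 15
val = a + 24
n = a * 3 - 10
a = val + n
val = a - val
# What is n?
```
Trace:
  a=15
  a=15, val=39
  a=15, val=39, n=35
  a=74, val=39, n=35
  a=74, val=35, n=35

Final answer: 35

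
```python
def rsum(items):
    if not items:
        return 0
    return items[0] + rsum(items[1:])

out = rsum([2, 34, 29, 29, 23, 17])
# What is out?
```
Call trace:
rsum(items=[2, 34, 29, 29, 23, 17])
  rsum(items=[34, 29, 29, 23, 17])
    rsum(items=[29, 29, 23, 17])
      rsum(items=[29, 23, 17])
        rsum(items=[23, 17])
          rsum(items=[17])
            rsum(items=[])
            -> return 0
          -> return 17
        -> return 40
      -> return 69
    -> return 98
  -> return 132
-> return 134

Final answer: 134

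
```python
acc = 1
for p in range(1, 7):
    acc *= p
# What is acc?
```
Trace:
  acc=1
  acc=1, p=1
  acc=2, p=2
  acc=6, p=3
  acc=24, p=4
  acc=120, p=5
  acc=720, p=6

Final answer: 720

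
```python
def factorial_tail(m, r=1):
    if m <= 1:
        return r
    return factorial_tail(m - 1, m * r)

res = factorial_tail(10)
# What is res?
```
Call trace:
factorial_tail(m=10, r=1)
  factorial_tail(m=9, r=10)
    factorial_tail(m=8, r=90)
      factorial_tail(m=7, r=720)
        factorial_tail(m=6, r=5040)
          factorial_tail(m=5, r=30240)
            factorial_tail(m=4, r=151200)
              factorial_tail(m=3, r=604800)
                factorial_tail(m=2, r=1814400)
                  factorial_tail(m=1, r=3628800)
                  -> return 3628800
                -> return 3628800
              -> return 3628800
            -> return 3628800
          -> return 3628800
        -> return 3628800
      -> return 3628800
    -> return 3628800
  -> return 3628800
-> return 3628800

Final answer: 3628800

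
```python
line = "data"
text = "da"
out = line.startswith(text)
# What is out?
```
Trace:
  line='data'
  line='data', text='da'
  line='data', text='da', out=True

Final answer: True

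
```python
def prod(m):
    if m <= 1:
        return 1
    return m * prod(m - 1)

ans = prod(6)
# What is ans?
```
Call trace:
prod(m=6)
  prod(m=5)
    prod(m=4)
      prod(m=3)
        prod(m=2)
          prod(m=1)
          -> return 1
        -> return 2
      -> return 6
    -> return 24
  -> return 120
-> return 720

Final answer: 720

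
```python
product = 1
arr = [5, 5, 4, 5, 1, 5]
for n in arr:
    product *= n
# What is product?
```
Trace:
  product=1
  product=5, n=5
  product=25, n=5
  product=100, n=4
  product=500, n=5
  product=500, n=1
  product=2500, n=5

Final answer: 2500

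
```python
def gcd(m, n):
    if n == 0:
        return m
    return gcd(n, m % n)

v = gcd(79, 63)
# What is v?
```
Call trace:
gcd(m=79, n=63)
  gcd(m=63, n=16)
    gcd(m=16, n=15)
      gcd(m=15, n=1)
        gcd(m=1, n=0)
        -> return 1
      -> return 1
    -> return 1
  -> return 1
-> return 1

Final answer: 1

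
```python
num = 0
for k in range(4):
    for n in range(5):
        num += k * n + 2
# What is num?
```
Trace:
  num=0
  num=2, k=0, n=0
  num=4, k=0, n=1
  num=6, k=0, n=2
  num=8, k=0, n=3
  num=10, k=0, n=4
  num=12, k=1, n=0
  num=15, k=1, n=1
  num=19, k=1, n=2
  num=24, k=1, n=3
  num=30, k=1, n=4
  num=32, k=2, n=0
  num=36, k=2, n=1
  num=42, k=2, n=2
  num=50, k=2, n=3
  num=60, k=2, n=4
  num=62, k=3, n=0
  num=67, k=3, n=1
  num=75, k=3, n=2
  num=86, k=3, n=3
  num=100, k=3, n=4

Final answer: 100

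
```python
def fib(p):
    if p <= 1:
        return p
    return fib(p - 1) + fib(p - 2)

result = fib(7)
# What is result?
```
Call trace (a repeated sub-call is expanded the first time; later identical calls just restate its return value):
fib(p=7)
  fib(p=6)
    fib(p=5)
      fib(p=4)
        fib(p=3)
          fib(p=2)
            fib(p=1)
            -> return 1
            fib(p=0)
            -> return 0
          -> return 1
          fib(p=1)
          -> return 1
        -> return 2
        fib(p=2) -> return 1  (same call as traced above)
      -> return 3
      fib(p=3) -> return 2  (same call as traced above)
    -> return 5
    fib(p=4) -> return 3  (same call as traced above)
  -> return 8
  fib(p=5) -> return 5  (same call as traced above)
-> return 13

Final answer: 13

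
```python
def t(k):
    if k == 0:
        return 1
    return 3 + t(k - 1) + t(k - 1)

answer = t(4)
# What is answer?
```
Call trace (a repeated sub-call is expanded the first time; later identical calls just restate its return value):
t(k=4)
  t(k=3)
    t(k=2)
      t(k=1)
        t(k=0)
        -> return 1
        t(k=0)
        -> return 1
      -> return 5
      t(k=1) -> return 5  (same call as traced above)
    -> return 13
    t(k=2) -> return 13  (same call as traced above)
  -> return 29
  t(k=3) -> return 29  (same call as traced above)
-> return 61

Final answer: 61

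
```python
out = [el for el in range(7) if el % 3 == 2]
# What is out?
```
Trace:
  el=0
  el=1
  el=2
  el=3
  el=4
  el=5
  el=6
  out=[2, 5]

Final answer: [2, 5]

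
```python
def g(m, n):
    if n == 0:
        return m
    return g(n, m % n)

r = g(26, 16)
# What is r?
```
Call trace:
g(m=26, n=16)
  g(m=16, n=10)
    g(m=10, n=6)
      g(m=6, n=4)
        g(m=4, n=2)
          g(m=2, n=0)
          -> return 2
        -> return 2
      -> return 2
    -> return 2
  -> return 2
-> return 2

Final answer: 2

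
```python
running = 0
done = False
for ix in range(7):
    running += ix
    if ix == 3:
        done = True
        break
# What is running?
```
Trace:
  running=0
  running=0, done=False
  running=0, done=False, ix=0
  running=1, done=False, ix=1
  running=3, done=False, ix=2
  running=6, done=True, ix=3

Final answer: 6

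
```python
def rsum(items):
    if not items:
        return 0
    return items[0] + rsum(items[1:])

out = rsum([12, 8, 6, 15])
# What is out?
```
Call trace:
rsum(items=[12, 8, 6, 15])
  rsum(items=[8, 6, 15])
    rsum(items=[6, 15])
      rsum(items=[15])
        rsum(items=[])
        -> return 0
      -> return 15
    -> return 21
  -> return 29
-> return 41

Final answer: 41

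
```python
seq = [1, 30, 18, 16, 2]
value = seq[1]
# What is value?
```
Trace:
  seq=[1, 30, 18, 16, 2]
  seq=[1, 30, 18, 16, 2], value=30

Final answer: 30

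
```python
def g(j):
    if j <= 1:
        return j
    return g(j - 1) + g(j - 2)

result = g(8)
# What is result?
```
Call trace (a repeated sub-call is expanded the first time; later identical calls just restate its return value):
g(j=8)
  g(j=7)
    g(j=6)
      g(j=5)
        g(j=4)
          g(j=3)
            g(j=2)
              g(j=1)
              -> return 1
              g(j=0)
              -> return 0
            -> return 1
            g(j=1)
            -> return 1
          -> return 2
          g(j=2) -> return 1  (same call as traced above)
        -> return 3
        g(j=3) -> return 2  (same call as traced above)
      -> return 5
      g(j=4) -> return 3  (same call as traced above)
    -> return 8
    g(j=5) -> return 5  (same call as traced above)
  -> return 13
  g(j=6) -> return 8  (same call as traced above)
-> return 21

Final answer: 21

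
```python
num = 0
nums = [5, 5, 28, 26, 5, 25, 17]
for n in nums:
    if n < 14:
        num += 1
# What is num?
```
Trace:
  num=0
  num=1, n=5
  num=2, n=5
  num=2, n=28
  num=2, n=26
  num=3, n=5
  num=3, n=25
  num=3, n=17

Final answer: 3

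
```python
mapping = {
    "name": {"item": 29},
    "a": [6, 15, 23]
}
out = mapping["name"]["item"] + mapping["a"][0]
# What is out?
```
Trace:
  mapping={'name': {'item': 29}, 'a': [6, 15, 23]}
  mapping={'name': {'item': 29}, 'a': [6, 15, 23]}, out=35

Final answer: 35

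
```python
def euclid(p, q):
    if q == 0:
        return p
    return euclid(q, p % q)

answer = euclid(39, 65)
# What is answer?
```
Call trace:
euclid(p=39, q=65)
  euclid(p=65, q=39)
    euclid(p=39, q=26)
      euclid(p=26, q=13)
        euclid(p=13, q=0)
        -> return 13
      -> return 13
    -> return 13
  -> return 13
-> return 13

Final answer: 13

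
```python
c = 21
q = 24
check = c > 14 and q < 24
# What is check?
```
Trace:
  c=21
  c=21, q=24
  c=21, q=24, check=False

Final answer: False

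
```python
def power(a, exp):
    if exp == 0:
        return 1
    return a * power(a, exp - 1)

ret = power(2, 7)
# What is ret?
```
Call trace:
power(a=2, exp=7)
  power(a=2, exp=6)
    power(a=2, exp=5)
      power(a=2, exp=4)
        power(a=2, exp=3)
          power(a=2, exp=2)
            power(a=2, exp=1)
              power(a=2, exp=0)
              -> return 1
            -> return 2
          -> return 4
        -> return 8
      -> return 16
    -> return 32
  -> return 64
-> return 128

Final answer: 128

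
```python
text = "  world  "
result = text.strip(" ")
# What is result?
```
Trace:
  text='  world  '
  text='  world  ', result='world'

Final answer: 'world'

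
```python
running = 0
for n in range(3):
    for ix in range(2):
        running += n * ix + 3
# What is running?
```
Trace:
  running=0
  running=3, n=0, ix=0
  running=6, n=0, ix=1
  running=9, n=1, ix=0
  running=13, n=1, ix=1
  running=16, n=2, ix=0
  running=21, n=2, ix=1

Final answer: 21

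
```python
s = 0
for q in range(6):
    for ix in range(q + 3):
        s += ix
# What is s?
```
Trace:
  s=0
  s=0, q=0, ix=0
  s=1, q=0, ix=1
  s=3, q=0, ix=2
  s=3, q=1, ix=0
  s=4, q=1, ix=1
  s=6, q=1, ix=2
  s=9, q=1, ix=3
  s=9, q=2, ix=0
  s=10, q=2, ix=1
  s=12, q=2, ix=2
  s=15, q=2, ix=3
  s=19, q=2, ix=4
  s=19, q=3, ix=0
  s=20, q=3, ix=1
  s=22, q=3, ix=2
  s=25, q=3, ix=3
  s=29, q=3, ix=4
  s=34, q=3, ix=5
  s=34, q=4, ix=0
  s=35, q=4, ix=1
  s=37, q=4, ix=2
  s=40, q=4, ix=3
  s=44, q=4, ix=4
  s=49, q=4, ix=5
  s=55, q=4, ix=6
  s=55, q=5, ix=0
  s=56, q=5, ix=1
  s=58, q=5, ix=2
  s=61, q=5, ix=3
  s=65, q=5, ix=4
  s=70, q=5, ix=5
  s=76, q=5, ix=6
  s=83, q=5, ix=7

Final answer: 83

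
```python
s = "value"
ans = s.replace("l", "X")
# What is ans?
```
Trace:
  s='value'
  s='value', ans='vaXue'

Final answer: 'vaXue'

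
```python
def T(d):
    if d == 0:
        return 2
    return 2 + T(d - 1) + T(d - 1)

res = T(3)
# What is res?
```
Call trace (a repeated sub-call is expanded the first time; later identical calls just restate its return value):
T(d=3)
  T(d=2)
    T(d=1)
      T(d=0)
      -> return 2
      T(d=0)
      -> return 2
    -> return 6
    T(d=1) -> return 6  (same call as traced above)
  -> return 14
  T(d=2) -> return 14  (same call as traced above)
-> return 30

Final answer: 30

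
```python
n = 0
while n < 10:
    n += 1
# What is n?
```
Trace:
  n=0
  n=1
  n=2
  n=3
  n=4
  n=5
  n=6
  n=7
  n=8
  n=9
  n=10

Final answer: 10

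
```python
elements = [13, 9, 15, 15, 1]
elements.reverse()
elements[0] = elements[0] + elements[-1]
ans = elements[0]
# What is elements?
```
Trace:
  elements=[13, 9, 15, 15, 1]
  elements=[1, 15, 15, 9, 13]
  elements=[14, 15, 15, 9, 13]
  elements=[14, 15, 15, 9, 13], ans=14

Final answer: [14, 15, 15, 9, 13]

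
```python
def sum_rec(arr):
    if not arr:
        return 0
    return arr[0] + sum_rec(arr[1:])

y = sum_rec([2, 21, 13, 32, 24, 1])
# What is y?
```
Call trace:
sum_rec(arr=[2, 21, 13, 32, 24, 1])
  sum_rec(arr=[21, 13, 32, 24, 1])
    sum_rec(arr=[13, 32, 24, 1])
      sum_rec(arr=[32, 24, 1])
        sum_rec(arr=[24, 1])
          sum_rec(arr=[1])
            sum_rec(arr=[])
            -> return 0
          -> return 1
        -> return 25
      -> return 57
    -> return 70
  -> return 91
-> return 93

Final answer: 93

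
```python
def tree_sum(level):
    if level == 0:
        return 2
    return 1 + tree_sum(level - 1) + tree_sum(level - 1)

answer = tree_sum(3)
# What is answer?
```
Call trace (a repeated sub-call is expanded the first time; later identical calls just restate its return value):
tree_sum(level=3)
  tree_sum(level=2)
    tree_sum(level=1)
      tree_sum(level=0)
      -> return 2
      tree_sum(level=0)
      -> return 2
    -> return 5
    tree_sum(level=1) -> return 5  (same call as traced above)
  -> return 11
  tree_sum(level=2) -> return 11  (same call as traced above)
-> return 23

Final answer: 23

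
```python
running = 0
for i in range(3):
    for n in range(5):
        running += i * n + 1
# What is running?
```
Trace:
  running=0
  running=1, i=0, n=0
  running=2, i=0, n=1
  running=3, i=0, n=2
  running=4, i=0, n=3
  running=5, i=0, n=4
  running=6, i=1, n=0
  running=8, i=1, n=1
  running=11, i=1, n=2
  running=15, i=1, n=3
  running=20, i=1, n=4
  running=21, i=2, n=0
  running=24, i=2, n=1
  running=29, i=2, n=2
  running=36, i=2, n=3
  running=45, i=2, n=4

Final answer: 45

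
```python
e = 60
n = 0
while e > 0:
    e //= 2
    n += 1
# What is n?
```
Trace:
  e=60
  e=60, n=0
  e=30, n=1
  e=15, n=2
  e=7, n=3
  e=3, n=4
  e=1, n=5
  e=0, n=6

Final answer: 6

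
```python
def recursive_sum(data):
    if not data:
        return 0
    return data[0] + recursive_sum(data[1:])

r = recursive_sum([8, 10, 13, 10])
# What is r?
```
Call trace:
recursive_sum(data=[8, 10, 13, 10])
  recursive_sum(data=[10, 13, 10])
    recursive_sum(data=[13, 10])
      recursive_sum(data=[10])
        recursive_sum(data=[])
        -> return 0
      -> return 10
    -> return 23
  -> return 33
-> return 41

Final answer: 41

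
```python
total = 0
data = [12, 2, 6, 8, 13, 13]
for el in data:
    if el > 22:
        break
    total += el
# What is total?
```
Trace:
  total=0
  total=12, el=12
  total=14, el=2
  total=20, el=6
  total=28, el=8
  total=41, el=13
  total=54, el=13

Final answer: 54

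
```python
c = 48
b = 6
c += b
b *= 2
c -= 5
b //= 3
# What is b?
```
Trace:
  c=48
  c=48, b=6
  c=54, b=6
  c=54, b=12
  c=49, b=12
  c=49, b=4

Final answer: 4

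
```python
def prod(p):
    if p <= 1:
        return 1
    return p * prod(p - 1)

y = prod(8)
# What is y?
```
Call trace:
prod(p=8)
  prod(p=7)
    prod(p=6)
      prod(p=5)
        prod(p=4)
          prod(p=3)
            prod(p=2)
              prod(p=1)
              -> return 1
            -> return 2
          -> return 6
        -> return 24
      -> return 120
    -> return 720
  -> return 5040
-> return 40320

Final answer: 40320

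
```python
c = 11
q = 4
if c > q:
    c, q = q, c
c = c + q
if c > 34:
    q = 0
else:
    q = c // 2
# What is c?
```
Trace:
  c=11
  c=11, q=4
  c=4, q=11
  c=15, q=11
  c=15, q=7

Final answer: 15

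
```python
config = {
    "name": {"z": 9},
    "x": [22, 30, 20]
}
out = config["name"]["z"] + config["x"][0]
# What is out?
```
Trace:
  config={'name': {'z': 9}, 'x': [22, 30, 20]}
  config={'name': {'z': 9}, 'x': [22, 30, 20]}, out=31

Final answer: 31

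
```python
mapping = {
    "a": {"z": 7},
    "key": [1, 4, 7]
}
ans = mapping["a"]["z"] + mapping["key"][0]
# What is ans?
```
Trace:
  mapping={'a': {'z': 7}, 'key': [1, 4, 7]}
  mapping={'a': {'z': 7}, 'key': [1, 4, 7]}, ans=8

Final answer: 8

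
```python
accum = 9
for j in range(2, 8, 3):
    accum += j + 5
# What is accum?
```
Trace:
  accum=9
  accum=16, j=2
  accum=26, j=5

Final answer: 26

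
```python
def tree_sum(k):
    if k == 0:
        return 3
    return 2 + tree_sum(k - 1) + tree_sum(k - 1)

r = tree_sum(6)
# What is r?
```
Call trace (a repeated sub-call is expanded the first time; later identical calls just restate its return value):
tree_sum(k=6)
  tree_sum(k=5)
    tree_sum(k=4)
      tree_sum(k=3)
        tree_sum(k=2)
          tree_sum(k=1)
            tree_sum(k=0)
            -> return 3
            tree_sum(k=0)
            -> return 3
          -> return 8
          tree_sum(k=1) -> return 8  (same call as traced above)
        -> return 18
        tree_sum(k=2) -> return 18  (same call as traced above)
      -> return 38
      tree_sum(k=3) -> return 38  (same call as traced above)
    -> return 78
    tree_sum(k=4) -> return 78  (same call as traced above)
  -> return 158
  tree_sum(k=5) -> return 158  (same call as traced above)
-> return 318

Final answer: 318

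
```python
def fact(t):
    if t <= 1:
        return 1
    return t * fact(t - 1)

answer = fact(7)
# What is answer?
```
Call trace:
fact(t=7)
  fact(t=6)
    fact(t=5)
      fact(t=4)
        fact(t=3)
          fact(t=2)
            fact(t=1)
            -> return 1
          -> return 2
        -> return 6
      -> return 24
    -> return 120
  -> return 720
-> return 5040

Final answer: 5040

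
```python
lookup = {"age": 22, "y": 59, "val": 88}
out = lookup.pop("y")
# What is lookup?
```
Trace:
  lookup={'age': 22, 'y': 59, 'val': 88}
  lookup={'age': 22, 'val': 88}, out=59

Final answer: {'age': 22, 'val': 88}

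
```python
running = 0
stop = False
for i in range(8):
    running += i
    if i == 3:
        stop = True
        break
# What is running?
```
Trace:
  running=0
  running=0, stop=False
  running=0, stop=False, i=0
  running=1, stop=False, i=1
  running=3, stop=False, i=2
  running=6, stop=True, i=3

Final answer: 6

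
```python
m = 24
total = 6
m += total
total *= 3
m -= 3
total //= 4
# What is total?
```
Trace:
  m=24
  m=24, total=6
  m=30, total=6
  m=30, total=18
  m=27, total=18
  m=27, total=4

Final answer: 4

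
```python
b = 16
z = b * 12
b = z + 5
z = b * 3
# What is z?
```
Trace:
  b=16
  b=16, z=192
  b=197, z=192
  b=197, z=591

Final answer: 591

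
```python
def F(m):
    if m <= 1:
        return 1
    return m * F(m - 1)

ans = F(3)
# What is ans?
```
Call trace:
F(m=3)
  F(m=2)
    F(m=1)
    -> return 1
  -> return 2
-> return 6

Final answer: 6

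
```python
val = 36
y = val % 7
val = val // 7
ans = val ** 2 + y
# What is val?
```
Trace:
  val=36
  val=36, y=1
  val=5, y=1
  val=5, y=1, ans=26

Final answer: 5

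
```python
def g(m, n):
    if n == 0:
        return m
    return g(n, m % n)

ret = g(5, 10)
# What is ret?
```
Call trace:
g(m=5, n=10)
  g(m=10, n=5)
    g(m=5, n=0)
    -> return 5
  -> return 5
-> return 5

Final answer: 5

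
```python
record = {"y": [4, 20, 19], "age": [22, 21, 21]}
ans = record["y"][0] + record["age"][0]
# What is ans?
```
Trace:
  record={'y': [4, 20, 19], 'age': [22, 21, 21]}
  record={'y': [4, 20, 19], 'age': [22, 21, 21]}, ans=26

Final answer: 26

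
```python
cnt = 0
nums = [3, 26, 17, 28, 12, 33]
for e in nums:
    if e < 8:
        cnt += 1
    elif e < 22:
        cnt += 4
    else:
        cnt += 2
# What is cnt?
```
Trace:
  cnt=0
  cnt=1, e=3
  cnt=3, e=26
  cnt=7, e=17
  cnt=9, e=28
  cnt=13, e=12
  cnt=15, e=33

Final answer: 15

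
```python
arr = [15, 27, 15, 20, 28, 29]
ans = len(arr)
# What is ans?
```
Trace:
  arr=[15, 27, 15, 20, 28, 29]
  arr=[15, 27, 15, 20, 28, 29], ans=6

Final answer: 6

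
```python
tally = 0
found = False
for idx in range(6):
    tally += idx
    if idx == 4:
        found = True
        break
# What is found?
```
Trace:
  tally=0
  tally=0, found=False
  tally=0, found=False, idx=0
  tally=1, found=False, idx=1
  tally=3, found=False, idx=2
  tally=6, found=False, idx=3
  tally=10, found=True, idx=4

Final answer: True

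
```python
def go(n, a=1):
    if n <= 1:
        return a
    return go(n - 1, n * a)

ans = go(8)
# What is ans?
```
Call trace:
go(n=8, a=1)
  go(n=7, a=8)
    go(n=6, a=56)
      go(n=5, a=336)
        go(n=4, a=1680)
          go(n=3, a=6720)
            go(n=2, a=20160)
              go(n=1, a=40320)
              -> return 40320
            -> return 40320
          -> return 40320
        -> return 40320
      -> return 40320
    -> return 40320
  -> return 40320
-> return 40320

Final answer: 40320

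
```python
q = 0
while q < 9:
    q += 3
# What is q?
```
Trace:
  q=0
  q=3
  q=6
  q=9

Final answer: 9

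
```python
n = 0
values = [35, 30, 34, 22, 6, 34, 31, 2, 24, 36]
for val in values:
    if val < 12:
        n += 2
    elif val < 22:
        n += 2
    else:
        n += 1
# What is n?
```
Trace:
  n=0
  n=1, val=35
  n=2, val=30
  n=3, val=34
  n=4, val=22
  n=6, val=6
  n=7, val=34
  n=8, val=31
  n=10, val=2
  n=11, val=24
  n=12, val=36

Final answer: 12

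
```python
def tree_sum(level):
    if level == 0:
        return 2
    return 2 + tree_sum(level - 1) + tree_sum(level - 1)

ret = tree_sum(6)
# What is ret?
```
Call trace (a repeated sub-call is expanded the first time; later identical calls just restate its return value):
tree_sum(level=6)
  tree_sum(level=5)
    tree_sum(level=4)
      tree_sum(level=3)
        tree_sum(level=2)
          tree_sum(level=1)
            tree_sum(level=0)
            -> return 2
            tree_sum(level=0)
            -> return 2
          -> return 6
          tree_sum(level=1) -> return 6  (same call as traced above)
        -> return 14
        tree_sum(level=2) -> return 14  (same call as traced above)
      -> return 30
      tree_sum(level=3) -> return 30  (same call as traced above)
    -> return 62
    tree_sum(level=4) -> return 62  (same call as traced above)
  -> return 126
  tree_sum(level=5) -> return 126  (same call as traced above)
-> return 254

Final answer: 254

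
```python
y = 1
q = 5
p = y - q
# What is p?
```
Trace:
  y=1
  y=1, q=5
  y=1, q=5, p=-4

Final answer: -4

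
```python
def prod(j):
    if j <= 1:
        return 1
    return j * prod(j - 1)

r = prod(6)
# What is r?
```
Call trace:
prod(j=6)
  prod(j=5)
    prod(j=4)
      prod(j=3)
        prod(j=2)
          prod(j=1)
          -> return 1
        -> return 2
      -> return 6
    -> return 24
  -> return 120
-> return 720

Final answer: 720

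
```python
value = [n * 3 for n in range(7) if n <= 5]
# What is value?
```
Trace:
  n=0
  n=1
  n=2
  n=3
  n=4
  n=5
  n=6
  value=[0, 3, 6, 9, 12, 15]

Final answer: [0, 3, 6, 9, 12, 15]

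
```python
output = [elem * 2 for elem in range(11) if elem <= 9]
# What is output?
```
Trace:
  elem=0
  elem=1
  elem=2
  elem=3
  elem=4
  elem=5
  elem=6
  elem=7
  elem=8
  elem=9
  elem=10
  output=[0, 2, 4, 6, 8, 10, 12, 14, 16, 18]

Final answer: [0, 2, 4, 6, 8, 10, 12, 14, 16, 18]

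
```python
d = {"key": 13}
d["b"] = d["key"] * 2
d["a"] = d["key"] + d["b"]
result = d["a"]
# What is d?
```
Trace:
  d={'key': 13}
  d={'key': 13, 'b': 26}
  d={'key': 13, 'b': 26, 'a': 39}
  d={'key': 13, 'b': 26, 'a': 39}, result=39

Final answer: {'key': 13, 'b': 26, 'a': 39}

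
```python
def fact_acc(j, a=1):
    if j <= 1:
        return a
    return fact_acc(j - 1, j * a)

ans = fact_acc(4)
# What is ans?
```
Call trace:
fact_acc(j=4, a=1)
  fact_acc(j=3, a=4)
    fact_acc(j=2, a=12)
      fact_acc(j=1, a=24)
      -> return 24
    -> return 24
  -> return 24
-> return 24

Final answer: 24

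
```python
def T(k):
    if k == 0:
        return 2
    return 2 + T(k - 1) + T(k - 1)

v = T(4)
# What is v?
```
Call trace (a repeated sub-call is expanded the first time; later identical calls just restate its return value):
T(k=4)
  T(k=3)
    T(k=2)
      T(k=1)
        T(k=0)
        -> return 2
        T(k=0)
        -> return 2
      -> return 6
      T(k=1) -> return 6  (same call as traced above)
    -> return 14
    T(k=2) -> return 14  (same call as traced above)
  -> return 30
  T(k=3) -> return 30  (same call as traced above)
-> return 62

Final answer: 62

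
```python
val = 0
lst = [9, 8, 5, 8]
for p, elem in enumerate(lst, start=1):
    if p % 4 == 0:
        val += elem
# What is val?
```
Trace:
  val=0
  val=0, p=1, elem=9
  val=0, p=2, elem=8
  val=0, p=3, elem=5
  val=8, p=4, elem=8

Final answer: 8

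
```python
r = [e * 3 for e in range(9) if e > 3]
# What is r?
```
Trace:
  e=0
  e=1
  e=2
  e=3
  e=4
  e=5
  e=6
  e=7
  e=8
  r=[12, 15, 18, 21, 24]

Final answer: [12, 15, 18, 21, 24]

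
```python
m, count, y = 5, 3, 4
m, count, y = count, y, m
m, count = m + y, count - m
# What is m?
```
Trace:
  m=5, count=3, y=4
  m=3, count=4, y=5
  m=8, count=1, y=5

Final answer: 8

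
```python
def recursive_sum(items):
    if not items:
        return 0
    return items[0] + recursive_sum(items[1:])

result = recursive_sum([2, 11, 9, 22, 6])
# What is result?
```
Call trace:
recursive_sum(items=[2, 11, 9, 22, 6])
  recursive_sum(items=[11, 9, 22, 6])
    recursive_sum(items=[9, 22, 6])
      recursive_sum(items=[22, 6])
        recursive_sum(items=[6])
          recursive_sum(items=[])
          -> return 0
        -> return 6
      -> return 28
    -> return 37
  -> return 48
-> return 50

Final answer: 50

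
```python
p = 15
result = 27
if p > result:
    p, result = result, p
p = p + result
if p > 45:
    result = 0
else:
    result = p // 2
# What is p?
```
Trace:
  p=15
  p=15, result=27
  p=15, result=27
  p=42, result=27
  p=42, result=21

Final answer: 42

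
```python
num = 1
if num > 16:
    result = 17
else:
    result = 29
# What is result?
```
Trace:
  num=1
  num=1, result=29

Final answer: 29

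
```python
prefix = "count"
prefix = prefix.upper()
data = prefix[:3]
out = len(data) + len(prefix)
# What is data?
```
Trace:
  prefix='count'
  prefix='COUNT'
  prefix='COUNT', data='COU'
  prefix='COUNT', data='COU', out=8

Final answer: 'COU'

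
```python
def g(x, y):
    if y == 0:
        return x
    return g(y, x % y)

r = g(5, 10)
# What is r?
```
Call trace:
g(x=5, y=10)
  g(x=10, y=5)
    g(x=5, y=0)
    -> return 5
  -> return 5
-> return 5

Final answer: 5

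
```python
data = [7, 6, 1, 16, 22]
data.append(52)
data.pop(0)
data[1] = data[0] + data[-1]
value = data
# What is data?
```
Trace:
  data=[7, 6, 1, 16, 22]
  data=[7, 6, 1, 16, 22, 52]
  data=[6, 1, 16, 22, 52]
  data=[6, 58, 16, 22, 52]
  data=[6, 58, 16, 22, 52], value=[6, 58, 16, 22, 52]

Final answer: [6, 58, 16, 22, 52]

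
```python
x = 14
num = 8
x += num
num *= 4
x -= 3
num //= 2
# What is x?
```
Trace:
  x=14
  x=14, num=8
  x=22, num=8
  x=22, num=32
  x=19, num=32
  x=19, num=16

Final answer: 19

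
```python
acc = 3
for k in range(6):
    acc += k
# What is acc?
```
Trace:
  acc=3
  acc=3, k=0
  acc=4, k=1
  acc=6, k=2
  acc=9, k=3
  acc=13, k=4
  acc=18, k=5

Final answer: 18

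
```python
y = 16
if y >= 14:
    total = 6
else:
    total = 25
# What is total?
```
Trace:
  y=16
  y=16, total=6

Final answer: 6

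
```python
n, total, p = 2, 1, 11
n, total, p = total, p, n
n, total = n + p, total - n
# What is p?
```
Trace:
  n=2, total=1, p=11
  n=1, total=11, p=2
  n=3, total=10, p=2

Final answer: 2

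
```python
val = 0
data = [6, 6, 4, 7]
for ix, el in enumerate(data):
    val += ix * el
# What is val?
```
Trace:
  val=0
  val=0, ix=0, el=6
  val=6, ix=1, el=6
  val=14, ix=2, el=4
  val=35, ix=3, el=7

Final answer: 35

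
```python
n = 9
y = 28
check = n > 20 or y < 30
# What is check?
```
Trace:
  n=9
  n=9, y=28
  n=9, y=28, check=True

Final answer: True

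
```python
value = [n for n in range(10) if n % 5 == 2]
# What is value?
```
Trace:
  n=0
  n=1
  n=2
  n=3
  n=4
  n=5
  n=6
  n=7
  n=8
  n=9
  value=[2, 7]

Final answer: [2, 7]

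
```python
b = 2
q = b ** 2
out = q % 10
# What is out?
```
Trace:
  b=2
  b=2, q=4
  b=2, q=4, out=4

Final answer: 4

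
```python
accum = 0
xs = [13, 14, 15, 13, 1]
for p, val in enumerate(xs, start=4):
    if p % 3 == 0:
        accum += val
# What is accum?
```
Trace:
  accum=0
  accum=0, p=4, val=13
  accum=0, p=5, val=14
  accum=15, p=6, val=15
  accum=15, p=7, val=13
  accum=15, p=8, val=1

Final answer: 15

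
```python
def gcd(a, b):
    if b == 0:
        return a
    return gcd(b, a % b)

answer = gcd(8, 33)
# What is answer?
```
Call trace:
gcd(a=8, b=33)
  gcd(a=33, b=8)
    gcd(a=8, b=1)
      gcd(a=1, b=0)
      -> return 1
    -> return 1
  -> return 1
-> return 1

Final answer: 1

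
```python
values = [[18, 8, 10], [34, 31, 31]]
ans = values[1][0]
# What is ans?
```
Trace:
  values=[[18, 8, 10], [34, 31, 31]]
  values=[[18, 8, 10], [34, 31, 31]], ans=34

Final answer: 34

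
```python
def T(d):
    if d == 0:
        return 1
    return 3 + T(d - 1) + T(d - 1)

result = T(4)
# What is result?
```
Call trace (a repeated sub-call is expanded the first time; later identical calls just restate its return value):
T(d=4)
  T(d=3)
    T(d=2)
      T(d=1)
        T(d=0)
        -> return 1
        T(d=0)
        -> return 1
      -> return 5
      T(d=1) -> return 5  (same call as traced above)
    -> return 13
    T(d=2) -> return 13  (same call as traced above)
  -> return 29
  T(d=3) -> return 29  (same call as traced above)
-> return 61

Final answer: 61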